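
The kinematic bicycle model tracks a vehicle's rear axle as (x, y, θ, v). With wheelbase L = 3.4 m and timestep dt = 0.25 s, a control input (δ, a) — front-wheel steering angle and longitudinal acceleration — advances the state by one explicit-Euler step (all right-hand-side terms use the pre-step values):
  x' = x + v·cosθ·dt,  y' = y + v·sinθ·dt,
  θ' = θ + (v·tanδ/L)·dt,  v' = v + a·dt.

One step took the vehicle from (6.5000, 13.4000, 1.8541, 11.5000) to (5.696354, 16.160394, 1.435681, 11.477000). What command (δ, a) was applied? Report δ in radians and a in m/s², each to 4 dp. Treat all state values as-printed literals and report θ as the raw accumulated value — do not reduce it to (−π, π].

δ = -0.4595, a = -0.0920

a = (v'−v)/dt = (-0.023000)/0.25 = -0.0920
Δθ = θ'−θ = -0.418419;  (v·dt/L) = 11.5000·0.25/3.4 = 0.845588
tan δ = Δθ·L/(v·dt) = -0.494826  →  δ = -0.4595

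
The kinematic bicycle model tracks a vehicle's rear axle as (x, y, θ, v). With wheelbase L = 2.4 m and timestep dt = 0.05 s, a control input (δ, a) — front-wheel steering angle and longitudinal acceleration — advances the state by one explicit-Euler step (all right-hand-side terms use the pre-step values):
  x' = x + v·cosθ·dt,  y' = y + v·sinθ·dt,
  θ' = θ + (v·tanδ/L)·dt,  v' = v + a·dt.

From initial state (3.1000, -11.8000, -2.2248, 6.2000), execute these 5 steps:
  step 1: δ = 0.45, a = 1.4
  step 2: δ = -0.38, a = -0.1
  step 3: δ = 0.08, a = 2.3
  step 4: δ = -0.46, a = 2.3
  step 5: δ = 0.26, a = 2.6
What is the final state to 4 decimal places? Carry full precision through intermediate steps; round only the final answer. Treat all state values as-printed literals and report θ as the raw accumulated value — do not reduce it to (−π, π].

(2.1508, -13.0625, -2.2340, 6.6250)

after step 1 (δ=0.45, a=1.4): (2.911406, -12.046033, -2.162405, 6.270000)
after step 2 (δ=-0.38, a=-0.1): (2.736568, -12.306252, -2.214579, 6.265000)
after step 3 (δ=0.08, a=2.3): (2.548547, -12.556799, -2.204115, 6.380000)
after step 4 (δ=-0.46, a=2.3): (2.359756, -12.813935, -2.269968, 6.495000)
after step 5 (δ=0.26, a=2.6): (2.150752, -13.062490, -2.233972, 6.625000)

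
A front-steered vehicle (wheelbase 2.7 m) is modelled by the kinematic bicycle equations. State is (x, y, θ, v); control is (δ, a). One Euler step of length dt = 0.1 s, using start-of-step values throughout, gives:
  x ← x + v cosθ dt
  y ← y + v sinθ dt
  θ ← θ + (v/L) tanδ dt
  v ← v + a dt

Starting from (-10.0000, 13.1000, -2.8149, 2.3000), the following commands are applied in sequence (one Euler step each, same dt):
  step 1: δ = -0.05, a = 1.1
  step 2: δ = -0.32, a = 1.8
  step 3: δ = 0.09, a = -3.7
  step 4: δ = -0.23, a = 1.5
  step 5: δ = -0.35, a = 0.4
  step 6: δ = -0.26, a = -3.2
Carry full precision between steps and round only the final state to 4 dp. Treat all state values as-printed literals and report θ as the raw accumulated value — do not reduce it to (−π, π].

(-11.3675, 12.6834, -2.9151, 2.0900)

after step 1 (δ=-0.05, a=1.1): (-10.217835, 13.026190, -2.819163, 2.410000)
after step 2 (δ=-0.32, a=1.8): (-10.446416, 12.949824, -2.848742, 2.590000)
after step 3 (δ=0.09, a=-3.7): (-10.694389, 12.875055, -2.840086, 2.220000)
after step 4 (δ=-0.23, a=1.5): (-10.906375, 12.809130, -2.859337, 2.370000)
after step 5 (δ=-0.35, a=0.4): (-11.133996, 12.743120, -2.891379, 2.410000)
after step 6 (δ=-0.26, a=-3.2): (-11.367492, 12.683446, -2.915124, 2.090000)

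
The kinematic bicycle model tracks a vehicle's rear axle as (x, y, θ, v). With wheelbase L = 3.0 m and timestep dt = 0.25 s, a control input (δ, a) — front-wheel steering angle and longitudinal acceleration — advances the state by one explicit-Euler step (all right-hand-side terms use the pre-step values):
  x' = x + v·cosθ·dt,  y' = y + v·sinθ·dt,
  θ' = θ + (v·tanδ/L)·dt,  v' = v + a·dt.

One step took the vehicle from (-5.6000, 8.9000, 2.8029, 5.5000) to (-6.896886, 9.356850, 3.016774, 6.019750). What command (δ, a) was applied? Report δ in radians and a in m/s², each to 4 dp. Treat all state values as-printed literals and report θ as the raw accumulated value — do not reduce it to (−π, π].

δ = 0.4366, a = 2.0790

a = (v'−v)/dt = (0.519750)/0.25 = 2.0790
Δθ = θ'−θ = 0.213874;  (v·dt/L) = 5.5000·0.25/3.0 = 0.458333
tan δ = Δθ·L/(v·dt) = 0.466634  →  δ = 0.4366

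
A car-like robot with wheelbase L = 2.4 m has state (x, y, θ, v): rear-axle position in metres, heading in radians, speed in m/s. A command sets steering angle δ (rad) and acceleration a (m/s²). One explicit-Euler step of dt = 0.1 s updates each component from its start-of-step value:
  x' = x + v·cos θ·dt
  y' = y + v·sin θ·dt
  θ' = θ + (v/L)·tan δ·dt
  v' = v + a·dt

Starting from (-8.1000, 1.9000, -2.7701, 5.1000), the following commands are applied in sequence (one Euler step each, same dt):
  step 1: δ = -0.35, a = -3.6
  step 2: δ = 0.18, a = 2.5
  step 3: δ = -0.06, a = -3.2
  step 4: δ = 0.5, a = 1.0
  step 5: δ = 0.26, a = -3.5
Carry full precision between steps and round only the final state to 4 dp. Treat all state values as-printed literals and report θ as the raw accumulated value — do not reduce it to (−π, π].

after step 1 (δ=-0.35, a=-3.6): (-8.575211, 1.714867, -2.847669, 4.740000)
after step 2 (δ=0.18, a=2.5): (-9.028883, 1.577544, -2.811730, 4.990000)
after step 3 (δ=-0.06, a=-3.2): (-9.500981, 1.415911, -2.824220, 4.670000)
after step 4 (δ=0.5, a=1.0): (-9.944658, 1.270174, -2.717918, 4.770000)
after step 5 (δ=0.26, a=-3.5): (-10.379484, 1.074073, -2.665046, 4.420000)

(-10.3795, 1.0741, -2.6650, 4.4200)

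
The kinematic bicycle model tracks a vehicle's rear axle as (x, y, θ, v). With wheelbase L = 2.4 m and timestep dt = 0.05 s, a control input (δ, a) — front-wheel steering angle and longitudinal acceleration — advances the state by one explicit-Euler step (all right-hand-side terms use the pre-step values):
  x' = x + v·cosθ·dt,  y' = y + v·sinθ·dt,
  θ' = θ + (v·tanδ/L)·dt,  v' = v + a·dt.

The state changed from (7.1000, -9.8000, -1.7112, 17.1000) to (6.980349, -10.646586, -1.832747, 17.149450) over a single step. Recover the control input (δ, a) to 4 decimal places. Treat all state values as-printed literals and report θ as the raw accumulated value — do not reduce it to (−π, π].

δ = -0.3288, a = 0.9890

a = (v'−v)/dt = (0.049450)/0.05 = 0.9890
Δθ = θ'−θ = -0.121547;  (v·dt/L) = 17.1000·0.05/2.4 = 0.356250
tan δ = Δθ·L/(v·dt) = -0.341185  →  δ = -0.3288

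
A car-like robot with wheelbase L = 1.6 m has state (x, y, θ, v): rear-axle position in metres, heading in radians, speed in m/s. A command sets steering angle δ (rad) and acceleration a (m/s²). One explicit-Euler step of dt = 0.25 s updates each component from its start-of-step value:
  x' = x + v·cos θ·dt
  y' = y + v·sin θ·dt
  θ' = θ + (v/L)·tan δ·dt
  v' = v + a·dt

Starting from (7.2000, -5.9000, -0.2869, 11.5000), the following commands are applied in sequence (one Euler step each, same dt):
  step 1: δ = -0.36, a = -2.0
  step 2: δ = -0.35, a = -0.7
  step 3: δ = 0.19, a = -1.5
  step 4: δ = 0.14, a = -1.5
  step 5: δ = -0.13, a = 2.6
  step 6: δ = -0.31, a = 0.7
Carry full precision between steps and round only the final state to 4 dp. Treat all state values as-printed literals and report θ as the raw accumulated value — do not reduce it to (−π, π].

(14.4128, -18.8717, -1.7779, 10.9000)

after step 1 (δ=-0.36, a=-2.0): (9.957486, -6.713568, -0.963249, 11.000000)
after step 2 (δ=-0.35, a=-0.7): (11.527339, -8.971457, -1.590642, 10.825000)
after step 3 (δ=0.19, a=-1.5): (11.473636, -11.677174, -1.265351, 10.450000)
after step 4 (δ=0.14, a=-1.5): (12.259263, -14.168750, -1.035252, 10.075000)
after step 5 (δ=-0.13, a=2.6): (13.544605, -16.334851, -1.241061, 10.725000)
after step 6 (δ=-0.31, a=0.7): (14.412775, -18.871657, -1.777860, 10.900000)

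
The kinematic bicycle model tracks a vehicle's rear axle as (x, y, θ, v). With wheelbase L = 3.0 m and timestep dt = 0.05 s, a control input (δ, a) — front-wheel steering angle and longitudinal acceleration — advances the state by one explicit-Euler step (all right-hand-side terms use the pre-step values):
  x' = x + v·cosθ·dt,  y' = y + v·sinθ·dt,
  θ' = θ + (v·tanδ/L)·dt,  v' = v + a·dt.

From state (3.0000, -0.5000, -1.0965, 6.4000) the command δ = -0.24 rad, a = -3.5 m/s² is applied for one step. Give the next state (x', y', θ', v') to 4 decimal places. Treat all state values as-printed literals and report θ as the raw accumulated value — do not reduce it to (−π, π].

x' = 3.0000 + 6.4000·cos(-1.0965)·0.05 = 3.1461
y' = -0.5000 + 6.4000·sin(-1.0965)·0.05 = -0.7847
θ' = -1.0965 + (6.4000/3.0)·tan(-0.24)·0.05 = -1.1226
v' = 6.4000 − 3.5000·0.05 = 6.2250

(3.1461, -0.7847, -1.1226, 6.2250)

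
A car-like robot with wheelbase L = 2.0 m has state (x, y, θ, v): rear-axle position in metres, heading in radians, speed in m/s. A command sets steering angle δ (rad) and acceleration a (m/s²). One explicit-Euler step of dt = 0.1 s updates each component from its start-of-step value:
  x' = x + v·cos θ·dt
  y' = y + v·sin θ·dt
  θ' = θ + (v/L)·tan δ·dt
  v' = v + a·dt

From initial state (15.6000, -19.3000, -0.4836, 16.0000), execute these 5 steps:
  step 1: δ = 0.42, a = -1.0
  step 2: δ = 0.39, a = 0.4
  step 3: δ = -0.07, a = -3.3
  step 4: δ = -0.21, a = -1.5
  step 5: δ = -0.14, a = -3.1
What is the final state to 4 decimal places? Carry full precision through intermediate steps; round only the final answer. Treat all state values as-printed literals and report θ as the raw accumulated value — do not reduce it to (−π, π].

after step 1 (δ=0.42, a=-1.0): (17.016523, -20.043951, -0.126342, 15.900000)
after step 2 (δ=0.39, a=0.4): (18.593850, -20.244301, 0.200447, 15.940000)
after step 3 (δ=-0.07, a=-3.3): (20.155934, -19.926924, 0.144565, 15.610000)
after step 4 (δ=-0.21, a=-1.5): (21.700651, -19.702043, -0.021792, 15.460000)
after step 5 (δ=-0.14, a=-3.1): (23.246284, -19.735731, -0.130725, 15.150000)

(23.2463, -19.7357, -0.1307, 15.1500)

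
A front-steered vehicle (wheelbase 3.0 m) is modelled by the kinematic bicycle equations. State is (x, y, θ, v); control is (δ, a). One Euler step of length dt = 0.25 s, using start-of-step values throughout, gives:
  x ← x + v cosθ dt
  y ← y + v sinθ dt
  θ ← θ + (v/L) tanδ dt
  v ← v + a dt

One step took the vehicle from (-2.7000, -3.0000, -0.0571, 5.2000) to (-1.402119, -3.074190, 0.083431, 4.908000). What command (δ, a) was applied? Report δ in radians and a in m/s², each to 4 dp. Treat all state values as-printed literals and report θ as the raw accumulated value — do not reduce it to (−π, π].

a = (v'−v)/dt = (-0.292000)/0.25 = -1.1680
Δθ = θ'−θ = 0.140531;  (v·dt/L) = 5.2000·0.25/3.0 = 0.433333
tan δ = Δθ·L/(v·dt) = 0.324302  →  δ = 0.3136

δ = 0.3136, a = -1.1680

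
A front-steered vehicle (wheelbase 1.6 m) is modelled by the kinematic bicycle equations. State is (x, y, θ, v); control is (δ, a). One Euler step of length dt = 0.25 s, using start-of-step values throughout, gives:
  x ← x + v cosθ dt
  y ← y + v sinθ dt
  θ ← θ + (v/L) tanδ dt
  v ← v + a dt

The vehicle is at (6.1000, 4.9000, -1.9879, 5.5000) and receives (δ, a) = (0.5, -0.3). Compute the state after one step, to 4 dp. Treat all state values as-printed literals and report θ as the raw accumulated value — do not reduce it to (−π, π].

x' = 6.1000 + 5.5000·cos(-1.9879)·0.25 = 5.5430
y' = 4.9000 + 5.5000·sin(-1.9879)·0.25 = 3.6429
θ' = -1.9879 + (5.5000/1.6)·tan(0.5)·0.25 = -1.5184
v' = 5.5000 − 0.3000·0.25 = 5.4250

(5.5430, 3.6429, -1.5184, 5.4250)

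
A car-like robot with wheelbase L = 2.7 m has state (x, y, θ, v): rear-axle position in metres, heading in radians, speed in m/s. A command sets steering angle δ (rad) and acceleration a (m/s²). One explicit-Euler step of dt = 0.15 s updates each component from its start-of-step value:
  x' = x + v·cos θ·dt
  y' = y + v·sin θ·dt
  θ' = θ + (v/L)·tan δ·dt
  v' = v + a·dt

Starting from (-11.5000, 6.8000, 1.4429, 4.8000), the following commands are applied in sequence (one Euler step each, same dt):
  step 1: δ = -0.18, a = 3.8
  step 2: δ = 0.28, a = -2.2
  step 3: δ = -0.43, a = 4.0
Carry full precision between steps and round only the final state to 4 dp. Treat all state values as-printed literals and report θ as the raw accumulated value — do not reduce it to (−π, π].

after step 1 (δ=-0.18, a=3.8): (-11.408165, 7.514119, 1.394375, 5.370000)
after step 2 (δ=0.28, a=-2.2): (-11.266794, 8.307116, 1.480162, 5.040000)
after step 3 (δ=-0.43, a=4.0): (-11.198368, 9.060013, 1.351748, 5.640000)

(-11.1984, 9.0600, 1.3517, 5.6400)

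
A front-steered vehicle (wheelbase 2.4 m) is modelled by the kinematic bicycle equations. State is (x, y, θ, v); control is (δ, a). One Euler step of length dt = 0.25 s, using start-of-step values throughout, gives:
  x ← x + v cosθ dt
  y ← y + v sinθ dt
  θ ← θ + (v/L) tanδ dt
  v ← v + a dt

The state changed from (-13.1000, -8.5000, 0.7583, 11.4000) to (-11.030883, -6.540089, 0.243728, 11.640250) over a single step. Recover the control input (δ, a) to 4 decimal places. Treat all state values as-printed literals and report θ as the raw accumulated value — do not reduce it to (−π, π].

δ = -0.4089, a = 0.9610

a = (v'−v)/dt = (0.240250)/0.25 = 0.9610
Δθ = θ'−θ = -0.514572;  (v·dt/L) = 11.4000·0.25/2.4 = 1.187500
tan δ = Δθ·L/(v·dt) = -0.433324  →  δ = -0.4089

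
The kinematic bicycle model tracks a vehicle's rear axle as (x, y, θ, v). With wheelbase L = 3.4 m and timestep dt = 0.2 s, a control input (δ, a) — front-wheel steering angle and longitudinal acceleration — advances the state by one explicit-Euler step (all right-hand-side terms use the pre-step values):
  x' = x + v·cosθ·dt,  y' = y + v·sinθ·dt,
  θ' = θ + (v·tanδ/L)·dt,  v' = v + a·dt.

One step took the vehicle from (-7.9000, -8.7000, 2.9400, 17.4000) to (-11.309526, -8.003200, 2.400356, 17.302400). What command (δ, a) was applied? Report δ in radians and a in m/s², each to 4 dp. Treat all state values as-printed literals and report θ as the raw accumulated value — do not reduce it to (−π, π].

δ = -0.4852, a = -0.4880

a = (v'−v)/dt = (-0.097600)/0.2 = -0.4880
Δθ = θ'−θ = -0.539644;  (v·dt/L) = 17.4000·0.2/3.4 = 1.023529
tan δ = Δθ·L/(v·dt) = -0.527238  →  δ = -0.4852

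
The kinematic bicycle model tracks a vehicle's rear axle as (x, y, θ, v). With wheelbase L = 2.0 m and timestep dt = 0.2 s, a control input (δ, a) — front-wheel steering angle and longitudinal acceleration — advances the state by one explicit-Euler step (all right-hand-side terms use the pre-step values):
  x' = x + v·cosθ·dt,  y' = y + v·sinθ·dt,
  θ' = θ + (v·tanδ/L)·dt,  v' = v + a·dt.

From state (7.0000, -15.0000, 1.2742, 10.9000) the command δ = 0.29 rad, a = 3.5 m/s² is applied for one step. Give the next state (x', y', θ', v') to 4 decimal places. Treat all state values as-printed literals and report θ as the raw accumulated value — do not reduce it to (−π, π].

(7.6371, -12.9152, 1.5995, 11.6000)

x' = 7.0000 + 10.9000·cos(1.2742)·0.2 = 7.6371
y' = -15.0000 + 10.9000·sin(1.2742)·0.2 = -12.9152
θ' = 1.2742 + (10.9000/2.0)·tan(0.29)·0.2 = 1.5995
v' = 10.9000 + 3.5000·0.2 = 11.6000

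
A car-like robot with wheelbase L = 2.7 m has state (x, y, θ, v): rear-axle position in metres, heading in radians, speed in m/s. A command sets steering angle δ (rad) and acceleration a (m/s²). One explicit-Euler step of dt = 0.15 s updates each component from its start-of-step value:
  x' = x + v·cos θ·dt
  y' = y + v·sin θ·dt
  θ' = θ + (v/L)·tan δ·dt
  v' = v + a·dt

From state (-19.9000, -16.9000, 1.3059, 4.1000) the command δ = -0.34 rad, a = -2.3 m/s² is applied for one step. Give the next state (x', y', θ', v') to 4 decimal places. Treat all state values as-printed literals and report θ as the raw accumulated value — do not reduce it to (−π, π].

(-19.7390, -16.3065, 1.2253, 3.7550)

x' = -19.9000 + 4.1000·cos(1.3059)·0.15 = -19.7390
y' = -16.9000 + 4.1000·sin(1.3059)·0.15 = -16.3065
θ' = 1.3059 + (4.1000/2.7)·tan(-0.34)·0.15 = 1.2253
v' = 4.1000 − 2.3000·0.15 = 3.7550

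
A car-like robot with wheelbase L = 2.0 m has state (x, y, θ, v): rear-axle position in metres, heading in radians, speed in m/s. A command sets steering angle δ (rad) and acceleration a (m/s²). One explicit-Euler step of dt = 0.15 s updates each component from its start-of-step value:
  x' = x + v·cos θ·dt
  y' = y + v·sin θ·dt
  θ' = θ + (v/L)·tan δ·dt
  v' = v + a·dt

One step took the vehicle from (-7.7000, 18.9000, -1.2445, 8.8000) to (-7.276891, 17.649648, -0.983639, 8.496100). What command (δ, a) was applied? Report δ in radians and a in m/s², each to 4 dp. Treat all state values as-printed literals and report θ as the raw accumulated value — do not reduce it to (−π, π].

δ = 0.3764, a = -2.0260

a = (v'−v)/dt = (-0.303900)/0.15 = -2.0260
Δθ = θ'−θ = 0.260861;  (v·dt/L) = 8.8000·0.15/2.0 = 0.660000
tan δ = Δθ·L/(v·dt) = 0.395244  →  δ = 0.3764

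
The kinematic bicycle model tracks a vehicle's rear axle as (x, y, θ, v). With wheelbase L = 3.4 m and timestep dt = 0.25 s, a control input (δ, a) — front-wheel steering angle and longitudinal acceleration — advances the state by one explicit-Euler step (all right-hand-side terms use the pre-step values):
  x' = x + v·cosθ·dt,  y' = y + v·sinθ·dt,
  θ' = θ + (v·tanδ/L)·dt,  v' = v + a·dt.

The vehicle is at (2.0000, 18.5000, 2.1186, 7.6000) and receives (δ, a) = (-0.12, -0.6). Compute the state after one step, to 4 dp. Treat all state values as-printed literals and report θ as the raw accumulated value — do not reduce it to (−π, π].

x' = 2.0000 + 7.6000·cos(2.1186)·0.25 = 1.0105
y' = 18.5000 + 7.6000·sin(2.1186)·0.25 = 20.1220
θ' = 2.1186 + (7.6000/3.4)·tan(-0.12)·0.25 = 2.0512
v' = 7.6000 − 0.6000·0.25 = 7.4500

(1.0105, 20.1220, 2.0512, 7.4500)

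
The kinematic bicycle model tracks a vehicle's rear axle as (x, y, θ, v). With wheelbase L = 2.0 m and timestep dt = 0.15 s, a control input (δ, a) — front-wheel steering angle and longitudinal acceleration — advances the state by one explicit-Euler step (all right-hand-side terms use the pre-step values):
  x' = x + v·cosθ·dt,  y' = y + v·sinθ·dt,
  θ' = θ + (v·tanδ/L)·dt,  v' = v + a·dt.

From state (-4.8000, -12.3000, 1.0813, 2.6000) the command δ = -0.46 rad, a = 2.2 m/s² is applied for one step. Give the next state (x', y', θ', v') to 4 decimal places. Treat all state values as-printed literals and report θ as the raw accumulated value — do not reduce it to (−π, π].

x' = -4.8000 + 2.6000·cos(1.0813)·0.15 = -4.6166
y' = -12.3000 + 2.6000·sin(1.0813)·0.15 = -11.9558
θ' = 1.0813 + (2.6000/2.0)·tan(-0.46)·0.15 = 0.9847
v' = 2.6000 + 2.2000·0.15 = 2.9300

(-4.6166, -11.9558, 0.9847, 2.9300)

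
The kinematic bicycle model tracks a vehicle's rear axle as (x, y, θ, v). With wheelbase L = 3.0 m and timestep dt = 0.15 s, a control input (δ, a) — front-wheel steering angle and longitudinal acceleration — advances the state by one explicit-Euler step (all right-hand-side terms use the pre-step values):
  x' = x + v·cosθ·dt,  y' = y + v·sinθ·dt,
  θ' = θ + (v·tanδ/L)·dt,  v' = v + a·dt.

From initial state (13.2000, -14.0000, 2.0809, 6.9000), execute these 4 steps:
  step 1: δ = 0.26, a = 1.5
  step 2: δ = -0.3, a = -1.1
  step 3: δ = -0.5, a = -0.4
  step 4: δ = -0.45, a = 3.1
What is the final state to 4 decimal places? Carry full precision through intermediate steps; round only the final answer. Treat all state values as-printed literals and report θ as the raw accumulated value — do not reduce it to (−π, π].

(11.2892, -10.3072, 1.7057, 7.3650)

after step 1 (δ=0.26, a=1.5): (12.694643, -13.096762, 2.172677, 7.125000)
after step 2 (δ=-0.3, a=-1.1): (12.089523, -12.215821, 2.062476, 6.960000)
after step 3 (δ=-0.5, a=-0.4): (11.596643, -11.295492, 1.872363, 6.900000)
after step 4 (δ=-0.45, a=3.1): (11.289230, -10.307200, 1.705709, 7.365000)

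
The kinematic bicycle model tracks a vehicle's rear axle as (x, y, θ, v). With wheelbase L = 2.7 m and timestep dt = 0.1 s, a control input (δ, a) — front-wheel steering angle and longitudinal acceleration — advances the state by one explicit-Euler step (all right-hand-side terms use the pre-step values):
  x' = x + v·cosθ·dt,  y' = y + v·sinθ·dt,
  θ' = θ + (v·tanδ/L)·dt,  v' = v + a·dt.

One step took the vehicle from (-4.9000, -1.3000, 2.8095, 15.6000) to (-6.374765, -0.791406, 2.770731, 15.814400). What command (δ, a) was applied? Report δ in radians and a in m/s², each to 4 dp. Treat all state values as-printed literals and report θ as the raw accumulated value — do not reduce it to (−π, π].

δ = -0.0670, a = 2.1440

a = (v'−v)/dt = (0.214400)/0.1 = 2.1440
Δθ = θ'−θ = -0.038769;  (v·dt/L) = 15.6000·0.1/2.7 = 0.577778
tan δ = Δθ·L/(v·dt) = -0.067100  →  δ = -0.0670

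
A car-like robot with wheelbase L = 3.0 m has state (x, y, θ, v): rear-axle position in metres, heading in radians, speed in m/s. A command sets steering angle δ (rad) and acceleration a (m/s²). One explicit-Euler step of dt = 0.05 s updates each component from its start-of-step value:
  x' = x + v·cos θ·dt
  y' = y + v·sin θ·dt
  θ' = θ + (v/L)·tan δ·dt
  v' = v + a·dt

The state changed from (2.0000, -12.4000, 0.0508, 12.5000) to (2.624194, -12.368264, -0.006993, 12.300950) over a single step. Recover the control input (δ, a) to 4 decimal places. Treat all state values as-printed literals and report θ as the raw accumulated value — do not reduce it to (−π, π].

δ = -0.2706, a = -3.9810

a = (v'−v)/dt = (-0.199050)/0.05 = -3.9810
Δθ = θ'−θ = -0.057793;  (v·dt/L) = 12.5000·0.05/3.0 = 0.208333
tan δ = Δθ·L/(v·dt) = -0.277406  →  δ = -0.2706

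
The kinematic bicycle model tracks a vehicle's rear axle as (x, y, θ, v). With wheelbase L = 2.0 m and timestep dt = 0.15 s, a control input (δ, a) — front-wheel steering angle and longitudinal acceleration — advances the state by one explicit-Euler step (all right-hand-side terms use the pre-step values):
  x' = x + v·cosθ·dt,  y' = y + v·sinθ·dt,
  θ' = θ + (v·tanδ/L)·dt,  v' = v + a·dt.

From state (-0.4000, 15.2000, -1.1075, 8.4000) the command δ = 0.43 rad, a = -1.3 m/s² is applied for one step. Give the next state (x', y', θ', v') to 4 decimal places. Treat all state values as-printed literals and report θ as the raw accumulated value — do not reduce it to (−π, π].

x' = -0.4000 + 8.4000·cos(-1.1075)·0.15 = 0.1631
y' = 15.2000 + 8.4000·sin(-1.1075)·0.15 = 14.0728
θ' = -1.1075 + (8.4000/2.0)·tan(0.43)·0.15 = -0.8186
v' = 8.4000 − 1.3000·0.15 = 8.2050

(0.1631, 14.0728, -0.8186, 8.2050)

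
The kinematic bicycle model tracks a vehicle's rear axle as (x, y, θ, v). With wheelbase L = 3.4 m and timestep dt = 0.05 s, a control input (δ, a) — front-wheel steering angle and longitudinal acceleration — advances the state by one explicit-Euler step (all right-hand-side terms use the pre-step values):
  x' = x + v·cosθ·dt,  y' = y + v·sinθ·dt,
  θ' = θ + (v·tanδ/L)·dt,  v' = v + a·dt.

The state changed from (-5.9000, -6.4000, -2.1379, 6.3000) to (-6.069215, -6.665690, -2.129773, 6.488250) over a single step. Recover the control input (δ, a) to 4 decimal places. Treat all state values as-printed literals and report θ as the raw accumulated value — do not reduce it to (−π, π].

a = (v'−v)/dt = (0.188250)/0.05 = 3.7650
Δθ = θ'−θ = 0.008127;  (v·dt/L) = 6.3000·0.05/3.4 = 0.092647
tan δ = Δθ·L/(v·dt) = 0.087720  →  δ = 0.0875

δ = 0.0875, a = 3.7650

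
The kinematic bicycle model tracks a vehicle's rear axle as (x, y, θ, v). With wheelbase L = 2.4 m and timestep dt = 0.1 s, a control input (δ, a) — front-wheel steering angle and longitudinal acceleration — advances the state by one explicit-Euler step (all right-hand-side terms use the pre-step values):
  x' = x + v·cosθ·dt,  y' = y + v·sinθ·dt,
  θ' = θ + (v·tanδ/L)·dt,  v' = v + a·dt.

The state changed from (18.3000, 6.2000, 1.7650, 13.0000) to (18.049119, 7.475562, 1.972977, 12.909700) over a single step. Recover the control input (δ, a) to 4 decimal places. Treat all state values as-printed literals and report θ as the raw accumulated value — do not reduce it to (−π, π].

a = (v'−v)/dt = (-0.090300)/0.1 = -0.9030
Δθ = θ'−θ = 0.207977;  (v·dt/L) = 13.0000·0.1/2.4 = 0.541667
tan δ = Δθ·L/(v·dt) = 0.383958  →  δ = 0.3666

δ = 0.3666, a = -0.9030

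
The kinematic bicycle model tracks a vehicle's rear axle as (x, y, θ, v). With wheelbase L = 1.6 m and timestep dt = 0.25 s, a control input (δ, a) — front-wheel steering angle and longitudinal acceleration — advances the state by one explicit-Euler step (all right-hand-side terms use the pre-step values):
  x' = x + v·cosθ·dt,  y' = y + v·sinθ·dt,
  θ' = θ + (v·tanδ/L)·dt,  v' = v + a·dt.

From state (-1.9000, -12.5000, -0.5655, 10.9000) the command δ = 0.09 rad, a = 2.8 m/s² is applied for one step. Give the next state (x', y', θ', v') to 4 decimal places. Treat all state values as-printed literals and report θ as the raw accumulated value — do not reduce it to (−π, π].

x' = -1.9000 + 10.9000·cos(-0.5655)·0.25 = 0.4008
y' = -12.5000 + 10.9000·sin(-0.5655)·0.25 = -13.9602
θ' = -0.5655 + (10.9000/1.6)·tan(0.09)·0.25 = -0.4118
v' = 10.9000 + 2.8000·0.25 = 11.6000

(0.4008, -13.9602, -0.4118, 11.6000)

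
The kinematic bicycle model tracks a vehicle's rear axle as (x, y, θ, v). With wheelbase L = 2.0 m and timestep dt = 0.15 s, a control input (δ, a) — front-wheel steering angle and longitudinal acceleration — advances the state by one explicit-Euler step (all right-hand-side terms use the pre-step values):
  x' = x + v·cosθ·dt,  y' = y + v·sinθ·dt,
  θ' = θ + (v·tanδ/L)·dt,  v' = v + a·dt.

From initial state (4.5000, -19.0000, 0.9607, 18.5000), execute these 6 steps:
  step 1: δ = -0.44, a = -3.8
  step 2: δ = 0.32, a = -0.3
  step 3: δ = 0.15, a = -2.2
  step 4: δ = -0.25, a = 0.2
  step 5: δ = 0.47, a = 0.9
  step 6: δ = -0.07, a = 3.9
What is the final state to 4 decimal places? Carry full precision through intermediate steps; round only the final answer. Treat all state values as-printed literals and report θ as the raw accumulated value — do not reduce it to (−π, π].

(15.0145, -7.8404, 1.1964, 18.3050)

after step 1 (δ=-0.44, a=-3.8): (6.089926, -16.725630, 0.307492, 17.930000)
after step 2 (δ=0.32, a=-0.3): (8.653277, -15.911601, 0.753128, 17.885000)
after step 3 (δ=0.15, a=-2.2): (10.610486, -14.076804, 0.955857, 17.555000)
after step 4 (δ=-0.25, a=0.2): (12.129632, -11.925943, 0.619667, 17.585000)
after step 5 (δ=0.47, a=0.9): (14.276949, -10.394032, 1.289611, 17.720000)
after step 6 (δ=-0.07, a=3.9): (15.014530, -7.840419, 1.196429, 18.305000)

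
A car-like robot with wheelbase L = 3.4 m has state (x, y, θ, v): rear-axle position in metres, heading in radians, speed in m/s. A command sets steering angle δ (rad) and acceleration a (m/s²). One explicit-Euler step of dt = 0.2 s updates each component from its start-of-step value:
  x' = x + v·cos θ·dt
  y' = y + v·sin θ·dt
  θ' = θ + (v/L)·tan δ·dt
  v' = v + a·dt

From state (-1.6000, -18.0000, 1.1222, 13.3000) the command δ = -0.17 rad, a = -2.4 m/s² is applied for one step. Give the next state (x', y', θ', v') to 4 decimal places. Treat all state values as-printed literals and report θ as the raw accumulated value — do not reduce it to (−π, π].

(-0.4464, -15.6032, 0.9879, 12.8200)

x' = -1.6000 + 13.3000·cos(1.1222)·0.2 = -0.4464
y' = -18.0000 + 13.3000·sin(1.1222)·0.2 = -15.6032
θ' = 1.1222 + (13.3000/3.4)·tan(-0.17)·0.2 = 0.9879
v' = 13.3000 − 2.4000·0.2 = 12.8200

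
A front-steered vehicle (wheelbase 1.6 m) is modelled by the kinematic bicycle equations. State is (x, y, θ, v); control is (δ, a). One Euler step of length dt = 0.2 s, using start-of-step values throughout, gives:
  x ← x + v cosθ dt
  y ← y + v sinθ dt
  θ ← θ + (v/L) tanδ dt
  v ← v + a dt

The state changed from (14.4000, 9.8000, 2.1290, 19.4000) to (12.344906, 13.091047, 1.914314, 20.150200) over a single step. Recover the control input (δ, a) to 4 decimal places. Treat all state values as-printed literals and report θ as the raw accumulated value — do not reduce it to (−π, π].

δ = -0.0883, a = 3.7510

a = (v'−v)/dt = (0.750200)/0.2 = 3.7510
Δθ = θ'−θ = -0.214686;  (v·dt/L) = 19.4000·0.2/1.6 = 2.425000
tan δ = Δθ·L/(v·dt) = -0.088530  →  δ = -0.0883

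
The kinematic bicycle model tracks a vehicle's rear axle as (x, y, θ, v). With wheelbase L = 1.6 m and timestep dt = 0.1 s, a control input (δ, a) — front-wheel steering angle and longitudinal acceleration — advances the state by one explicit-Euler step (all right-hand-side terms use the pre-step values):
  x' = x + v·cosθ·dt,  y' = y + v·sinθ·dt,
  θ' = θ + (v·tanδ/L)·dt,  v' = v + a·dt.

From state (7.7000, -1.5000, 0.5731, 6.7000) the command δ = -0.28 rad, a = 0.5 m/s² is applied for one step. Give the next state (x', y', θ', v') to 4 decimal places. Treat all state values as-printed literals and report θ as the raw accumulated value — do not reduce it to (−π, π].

x' = 7.7000 + 6.7000·cos(0.5731)·0.1 = 8.2630
y' = -1.5000 + 6.7000·sin(0.5731)·0.1 = -1.1367
θ' = 0.5731 + (6.7000/1.6)·tan(-0.28)·0.1 = 0.4527
v' = 6.7000 + 0.5000·0.1 = 6.7500

(8.2630, -1.1367, 0.4527, 6.7500)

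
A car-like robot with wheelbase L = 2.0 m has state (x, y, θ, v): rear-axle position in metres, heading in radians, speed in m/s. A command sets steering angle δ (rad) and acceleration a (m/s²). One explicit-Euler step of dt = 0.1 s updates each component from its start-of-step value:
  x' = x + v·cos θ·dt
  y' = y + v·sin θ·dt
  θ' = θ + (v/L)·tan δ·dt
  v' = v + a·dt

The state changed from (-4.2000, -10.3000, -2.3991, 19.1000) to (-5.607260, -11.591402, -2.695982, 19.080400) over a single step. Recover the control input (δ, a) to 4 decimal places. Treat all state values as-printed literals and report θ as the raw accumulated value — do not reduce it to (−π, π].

δ = -0.3014, a = -0.1960

a = (v'−v)/dt = (-0.019600)/0.1 = -0.1960
Δθ = θ'−θ = -0.296882;  (v·dt/L) = 19.1000·0.1/2.0 = 0.955000
tan δ = Δθ·L/(v·dt) = -0.310871  →  δ = -0.3014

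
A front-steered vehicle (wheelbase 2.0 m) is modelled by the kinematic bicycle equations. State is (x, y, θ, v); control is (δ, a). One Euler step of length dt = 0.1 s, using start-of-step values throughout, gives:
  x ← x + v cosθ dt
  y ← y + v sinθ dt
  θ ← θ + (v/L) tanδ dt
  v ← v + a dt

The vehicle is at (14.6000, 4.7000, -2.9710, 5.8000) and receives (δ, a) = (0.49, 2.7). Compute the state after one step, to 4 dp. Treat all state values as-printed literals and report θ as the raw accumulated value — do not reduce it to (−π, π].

x' = 14.6000 + 5.8000·cos(-2.9710)·0.1 = 14.0284
y' = 4.7000 + 5.8000·sin(-2.9710)·0.1 = 4.6015
θ' = -2.9710 + (5.8000/2.0)·tan(0.49)·0.1 = -2.8163
v' = 5.8000 + 2.7000·0.1 = 6.0700

(14.0284, 4.6015, -2.8163, 6.0700)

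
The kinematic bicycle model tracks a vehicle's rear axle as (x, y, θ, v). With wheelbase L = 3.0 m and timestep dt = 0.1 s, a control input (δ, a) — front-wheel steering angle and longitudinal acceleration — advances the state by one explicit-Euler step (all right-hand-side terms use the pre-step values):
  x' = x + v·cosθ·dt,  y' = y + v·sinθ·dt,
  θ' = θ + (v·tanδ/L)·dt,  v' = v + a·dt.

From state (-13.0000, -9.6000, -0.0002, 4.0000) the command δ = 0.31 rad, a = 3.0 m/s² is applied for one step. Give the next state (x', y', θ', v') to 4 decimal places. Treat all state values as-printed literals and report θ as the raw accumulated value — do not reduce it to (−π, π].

x' = -13.0000 + 4.0000·cos(-0.0002)·0.1 = -12.6000
y' = -9.6000 + 4.0000·sin(-0.0002)·0.1 = -9.6001
θ' = -0.0002 + (4.0000/3.0)·tan(0.31)·0.1 = 0.0425
v' = 4.0000 + 3.0000·0.1 = 4.3000

(-12.6000, -9.6001, 0.0425, 4.3000)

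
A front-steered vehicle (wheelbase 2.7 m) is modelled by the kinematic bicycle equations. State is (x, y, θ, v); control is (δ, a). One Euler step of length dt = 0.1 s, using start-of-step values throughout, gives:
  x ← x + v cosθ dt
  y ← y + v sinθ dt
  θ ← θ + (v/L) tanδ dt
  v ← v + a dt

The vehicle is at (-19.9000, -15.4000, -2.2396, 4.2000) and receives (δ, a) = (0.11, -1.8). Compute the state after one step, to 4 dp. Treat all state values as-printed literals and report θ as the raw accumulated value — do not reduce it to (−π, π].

x' = -19.9000 + 4.2000·cos(-2.2396)·0.1 = -20.1604
y' = -15.4000 + 4.2000·sin(-2.2396)·0.1 = -15.7295
θ' = -2.2396 + (4.2000/2.7)·tan(0.11)·0.1 = -2.2224
v' = 4.2000 − 1.8000·0.1 = 4.0200

(-20.1604, -15.7295, -2.2224, 4.0200)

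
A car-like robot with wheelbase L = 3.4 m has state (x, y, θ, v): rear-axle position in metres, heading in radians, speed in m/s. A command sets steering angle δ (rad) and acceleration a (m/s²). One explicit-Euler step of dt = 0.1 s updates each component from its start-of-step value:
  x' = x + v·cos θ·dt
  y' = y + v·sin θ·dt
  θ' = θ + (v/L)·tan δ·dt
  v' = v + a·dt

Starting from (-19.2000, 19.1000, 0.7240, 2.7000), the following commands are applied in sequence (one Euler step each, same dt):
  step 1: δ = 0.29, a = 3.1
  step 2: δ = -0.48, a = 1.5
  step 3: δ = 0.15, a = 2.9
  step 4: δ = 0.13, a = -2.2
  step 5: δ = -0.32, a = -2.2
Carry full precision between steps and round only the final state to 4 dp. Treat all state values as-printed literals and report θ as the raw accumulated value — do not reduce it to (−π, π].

(-18.0344, 20.1290, 0.6974, 3.0100)

after step 1 (δ=0.29, a=3.1): (-18.997726, 19.278844, 0.747697, 3.010000)
after step 2 (δ=-0.48, a=1.5): (-18.777016, 19.483510, 0.701608, 3.160000)
after step 3 (δ=0.15, a=2.9): (-18.535654, 19.687471, 0.715655, 3.450000)
after step 4 (δ=0.13, a=-2.2): (-18.275295, 19.913830, 0.728921, 3.230000)
after step 5 (δ=-0.32, a=-2.2): (-18.034371, 20.128969, 0.697439, 3.010000)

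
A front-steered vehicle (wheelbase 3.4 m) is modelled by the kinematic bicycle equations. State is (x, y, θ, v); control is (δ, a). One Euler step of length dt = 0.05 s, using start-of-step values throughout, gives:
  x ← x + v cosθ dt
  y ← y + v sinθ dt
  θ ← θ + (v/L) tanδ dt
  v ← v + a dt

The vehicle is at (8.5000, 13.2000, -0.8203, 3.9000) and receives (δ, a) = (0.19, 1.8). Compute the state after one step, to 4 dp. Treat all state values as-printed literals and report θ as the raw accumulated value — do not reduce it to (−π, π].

(8.6330, 13.0574, -0.8093, 3.9900)

x' = 8.5000 + 3.9000·cos(-0.8203)·0.05 = 8.6330
y' = 13.2000 + 3.9000·sin(-0.8203)·0.05 = 13.0574
θ' = -0.8203 + (3.9000/3.4)·tan(0.19)·0.05 = -0.8093
v' = 3.9000 + 1.8000·0.05 = 3.9900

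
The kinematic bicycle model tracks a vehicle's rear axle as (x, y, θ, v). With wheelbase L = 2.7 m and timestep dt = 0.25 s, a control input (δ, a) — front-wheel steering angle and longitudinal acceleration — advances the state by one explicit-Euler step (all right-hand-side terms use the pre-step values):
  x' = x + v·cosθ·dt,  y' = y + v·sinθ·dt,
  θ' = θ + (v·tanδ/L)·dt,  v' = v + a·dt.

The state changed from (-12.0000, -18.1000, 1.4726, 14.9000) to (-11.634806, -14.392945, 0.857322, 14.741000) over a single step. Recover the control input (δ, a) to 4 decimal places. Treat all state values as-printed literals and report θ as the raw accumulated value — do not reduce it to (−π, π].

δ = -0.4195, a = -0.6360

a = (v'−v)/dt = (-0.159000)/0.25 = -0.6360
Δθ = θ'−θ = -0.615278;  (v·dt/L) = 14.9000·0.25/2.7 = 1.379630
tan δ = Δθ·L/(v·dt) = -0.445973  →  δ = -0.4195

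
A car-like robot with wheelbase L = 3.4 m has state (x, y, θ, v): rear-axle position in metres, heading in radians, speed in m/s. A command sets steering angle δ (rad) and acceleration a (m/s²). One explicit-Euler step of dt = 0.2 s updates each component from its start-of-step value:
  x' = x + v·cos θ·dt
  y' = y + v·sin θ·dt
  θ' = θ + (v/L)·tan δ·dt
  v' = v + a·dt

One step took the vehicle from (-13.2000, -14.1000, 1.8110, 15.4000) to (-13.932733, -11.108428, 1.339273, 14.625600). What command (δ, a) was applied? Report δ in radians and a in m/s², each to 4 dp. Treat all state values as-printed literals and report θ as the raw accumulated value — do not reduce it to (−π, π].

a = (v'−v)/dt = (-0.774400)/0.2 = -3.8720
Δθ = θ'−θ = -0.471727;  (v·dt/L) = 15.4000·0.2/3.4 = 0.905882
tan δ = Δθ·L/(v·dt) = -0.520738  →  δ = -0.4801

δ = -0.4801, a = -3.8720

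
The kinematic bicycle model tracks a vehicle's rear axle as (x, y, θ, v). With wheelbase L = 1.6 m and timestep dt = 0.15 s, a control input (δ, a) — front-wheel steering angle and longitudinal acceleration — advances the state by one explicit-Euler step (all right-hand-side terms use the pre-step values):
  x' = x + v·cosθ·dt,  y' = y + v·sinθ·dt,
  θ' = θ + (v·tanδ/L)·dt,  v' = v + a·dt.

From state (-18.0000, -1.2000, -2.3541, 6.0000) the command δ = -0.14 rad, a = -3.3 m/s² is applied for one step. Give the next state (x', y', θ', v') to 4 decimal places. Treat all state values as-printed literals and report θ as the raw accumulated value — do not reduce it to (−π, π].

x' = -18.0000 + 6.0000·cos(-2.3541)·0.15 = -18.6351
y' = -1.2000 + 6.0000·sin(-2.3541)·0.15 = -1.8377
θ' = -2.3541 + (6.0000/1.6)·tan(-0.14)·0.15 = -2.4334
v' = 6.0000 − 3.3000·0.15 = 5.5050

(-18.6351, -1.8377, -2.4334, 5.5050)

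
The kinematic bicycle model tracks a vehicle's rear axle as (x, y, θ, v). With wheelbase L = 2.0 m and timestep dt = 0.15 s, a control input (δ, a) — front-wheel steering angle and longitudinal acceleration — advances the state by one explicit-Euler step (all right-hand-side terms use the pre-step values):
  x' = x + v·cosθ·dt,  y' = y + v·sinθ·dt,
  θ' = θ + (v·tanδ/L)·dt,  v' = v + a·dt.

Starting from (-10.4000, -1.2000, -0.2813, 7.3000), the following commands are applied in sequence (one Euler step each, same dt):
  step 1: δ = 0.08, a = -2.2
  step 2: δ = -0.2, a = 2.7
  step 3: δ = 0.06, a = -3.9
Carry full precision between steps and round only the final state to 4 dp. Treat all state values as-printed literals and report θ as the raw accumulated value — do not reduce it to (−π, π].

(-7.2902, -2.1223, -0.3101, 6.7900)

after step 1 (δ=0.08, a=-2.2): (-9.348039, -1.503977, -0.237406, 6.970000)
after step 2 (δ=-0.2, a=2.7): (-8.331864, -1.749861, -0.343373, 7.375000)
after step 3 (δ=0.06, a=-3.9): (-7.290192, -2.122296, -0.310146, 6.790000)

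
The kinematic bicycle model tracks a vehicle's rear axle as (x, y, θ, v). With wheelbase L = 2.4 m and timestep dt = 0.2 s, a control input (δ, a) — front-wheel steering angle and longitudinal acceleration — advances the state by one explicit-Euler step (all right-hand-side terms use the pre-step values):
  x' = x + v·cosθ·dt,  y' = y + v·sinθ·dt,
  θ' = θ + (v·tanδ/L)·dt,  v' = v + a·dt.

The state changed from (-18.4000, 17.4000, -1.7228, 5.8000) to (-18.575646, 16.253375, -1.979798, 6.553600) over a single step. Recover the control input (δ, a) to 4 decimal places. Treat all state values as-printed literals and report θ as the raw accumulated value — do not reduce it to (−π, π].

a = (v'−v)/dt = (0.753600)/0.2 = 3.7680
Δθ = θ'−θ = -0.256998;  (v·dt/L) = 5.8000·0.2/2.4 = 0.483333
tan δ = Δθ·L/(v·dt) = -0.531720  →  δ = -0.4887

δ = -0.4887, a = 3.7680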